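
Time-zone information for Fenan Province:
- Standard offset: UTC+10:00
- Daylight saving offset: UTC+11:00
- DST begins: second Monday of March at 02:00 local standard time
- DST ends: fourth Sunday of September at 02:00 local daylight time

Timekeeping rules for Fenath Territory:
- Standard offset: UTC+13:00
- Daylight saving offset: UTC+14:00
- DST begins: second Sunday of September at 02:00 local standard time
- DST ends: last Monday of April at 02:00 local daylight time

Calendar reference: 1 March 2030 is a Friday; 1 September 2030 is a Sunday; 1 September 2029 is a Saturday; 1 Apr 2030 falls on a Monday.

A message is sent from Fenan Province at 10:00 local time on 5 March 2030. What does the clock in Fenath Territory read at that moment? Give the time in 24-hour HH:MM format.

14:00

1 March 2030 is a Friday, so the first Monday is March 4 and the second is March 11.
1 September 2030 is a Sunday, so the first Sunday is September 1 and the fourth is September 22.
5 March 2030 does not fall between 11 March and 22 September, so daylight saving is not in effect and Fenan Province is at UTC+10:00.
10:00 Fenan Province − 10h = 00:00 UTC.
1 September 2029 is a Saturday, so the first Sunday is September 2 and the second is September 9.
1 April 2030 is a Monday, so Mondays fall on 1, 8, 15, 22, 29; the last is April 29.
At the standard offset (UTC+13:00), 00:00 UTC + 13h = 13:00 Fenath Territory standard time.
The standard-time date in Fenath Territory, 5 March 2030, lies within the daylight-saving period (9 September 2029 – 29 April 2030), so Fenath Territory is on daylight time, UTC+14:00.
00:00 UTC + 14h = 14:00 Fenath Territory.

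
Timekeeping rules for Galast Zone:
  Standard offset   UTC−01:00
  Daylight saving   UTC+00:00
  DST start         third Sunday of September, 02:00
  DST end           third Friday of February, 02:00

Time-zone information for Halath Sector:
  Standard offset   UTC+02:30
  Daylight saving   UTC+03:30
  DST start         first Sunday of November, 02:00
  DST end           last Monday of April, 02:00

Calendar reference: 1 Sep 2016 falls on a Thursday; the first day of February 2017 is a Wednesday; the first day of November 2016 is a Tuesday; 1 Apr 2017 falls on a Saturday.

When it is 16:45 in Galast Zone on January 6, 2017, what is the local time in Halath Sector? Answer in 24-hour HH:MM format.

1 September 2016 is a Thursday, so the first Sunday is September 4 and the third is September 18.
1 February 2017 is a Wednesday, so the first Friday is February 3 and the third is February 17.
January 6, 2017 lies within the daylight-saving period (18 September 2016 – 17 February 2017), so Galast Zone is on daylight time, UTC+00:00.
16:45 Galast Zone − 0h = 16:45 UTC.
1 November 2016 is a Tuesday, so the first Sunday is November 6.
1 April 2017 is a Saturday, so Mondays fall on 3, 10, 17, 24; the last is April 24.
At the standard offset (UTC+02:30), 16:45 UTC + 2h30m = 19:15 Halath Sector standard time.
The standard-time date in Halath Sector, January 6, 2017, lies within the daylight-saving period (6 November 2016 – 24 April 2017), so Halath Sector is on daylight time, UTC+03:30.
16:45 UTC + 3h30m = 20:15 Halath Sector.

20:15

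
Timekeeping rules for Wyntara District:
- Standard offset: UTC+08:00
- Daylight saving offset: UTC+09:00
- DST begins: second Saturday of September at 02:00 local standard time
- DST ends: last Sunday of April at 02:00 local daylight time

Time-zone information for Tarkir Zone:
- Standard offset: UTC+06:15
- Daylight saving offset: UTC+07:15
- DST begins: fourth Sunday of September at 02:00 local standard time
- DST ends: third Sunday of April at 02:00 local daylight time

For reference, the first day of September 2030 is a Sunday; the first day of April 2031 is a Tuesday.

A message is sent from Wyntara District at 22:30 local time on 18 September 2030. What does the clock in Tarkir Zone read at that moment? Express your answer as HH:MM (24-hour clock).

19:45

1 September 2030 is a Sunday, so the first Saturday is September 7 and the second is September 14.
1 April 2031 is a Tuesday, so Sundays fall on 6, 13, 20, 27; the last is April 27.
18 September 2030 lies within the daylight-saving period (14 September 2030 – 27 April 2031), so Wyntara District is on daylight time, UTC+09:00.
22:30 Wyntara District − 9h = 13:30 UTC.
1 September 2030 is a Sunday, so the first Sunday is September 1 and the fourth is September 22.
1 April 2031 is a Tuesday, so the first Sunday is April 6 and the third is April 20.
At the standard offset (UTC+06:15), 13:30 UTC + 6h15m = 19:45 Tarkir Zone standard time.
The standard-time date in Tarkir Zone, 18 September 2030, does not fall between 22 September 2030 and 20 April 2031, so daylight saving is not in effect and Tarkir Zone is at UTC+06:15.
13:30 UTC + 6h15m = 19:45 Tarkir Zone.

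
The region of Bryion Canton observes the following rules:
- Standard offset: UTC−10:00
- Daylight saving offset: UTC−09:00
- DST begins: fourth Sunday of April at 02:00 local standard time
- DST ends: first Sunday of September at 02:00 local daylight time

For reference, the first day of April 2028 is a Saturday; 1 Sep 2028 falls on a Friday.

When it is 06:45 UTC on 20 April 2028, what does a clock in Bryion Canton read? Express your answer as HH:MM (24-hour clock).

1 April 2028 is a Saturday, so the first Sunday is April 2 and the fourth is April 23.
1 September 2028 is a Friday, so the first Sunday is September 3.
At the standard offset (UTC−10:00), 06:45 UTC − 10h = 20:45 Bryion Canton standard time (rolling into the previous day, 19 April 2028).
The standard-time date in Bryion Canton, 19 April 2028, does not fall between 23 April and 3 September, so daylight saving is not in effect and Bryion Canton is at UTC−10:00.
06:45 UTC − 10h = 20:45 local (rolling into the previous day, 19 April 2028).

20:45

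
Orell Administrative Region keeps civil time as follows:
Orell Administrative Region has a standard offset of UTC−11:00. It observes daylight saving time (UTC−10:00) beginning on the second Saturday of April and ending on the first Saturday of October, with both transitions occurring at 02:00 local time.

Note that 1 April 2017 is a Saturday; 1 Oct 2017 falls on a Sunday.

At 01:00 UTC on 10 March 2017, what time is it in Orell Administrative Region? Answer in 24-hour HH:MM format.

1 April 2017 is a Saturday, so the first Saturday is April 1 and the second is April 8.
1 October 2017 is a Sunday, so the first Saturday is October 7.
At the standard offset (UTC−11:00), 01:00 UTC − 11h = 14:00 Orell Administrative Region standard time (rolling into the previous day, 9 March 2017).
Daylight saving runs 8 April – 7 October; the standard-time date in Orell Administrative Region, 9 March 2017, is outside that window, so Orell Administrative Region is on standard time at UTC−11:00.
01:00 UTC − 11h = 14:00 local (rolling into the previous day, 9 March 2017).

14:00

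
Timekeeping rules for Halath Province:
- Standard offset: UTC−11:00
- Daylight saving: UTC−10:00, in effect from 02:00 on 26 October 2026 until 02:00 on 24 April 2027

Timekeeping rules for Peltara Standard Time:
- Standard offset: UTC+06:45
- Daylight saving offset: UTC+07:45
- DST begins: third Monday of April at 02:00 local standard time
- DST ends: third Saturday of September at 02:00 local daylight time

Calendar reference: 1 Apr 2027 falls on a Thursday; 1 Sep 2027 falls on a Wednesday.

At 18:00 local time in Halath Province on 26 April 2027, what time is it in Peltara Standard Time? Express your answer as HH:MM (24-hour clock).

26 April 2027 does not fall between 26 October 2026 and 24 April 2027, so daylight saving is not in effect and Halath Province is at UTC−11:00.
18:00 Halath Province + 11h = 05:00 UTC (rolling into the next day, 27 April 2027).
1 April 2027 is a Thursday, so the first Monday is April 5 and the third is April 19.
1 September 2027 is a Wednesday, so the first Saturday is September 4 and the third is September 18.
At the standard offset (UTC+06:45), 05:00 UTC + 6h45m = 11:45 Peltara Standard Time standard time.
Daylight saving runs 19 April – 18 September; the standard-time date in Peltara Standard Time, 27 April 2027, is inside that window, so Peltara Standard Time is at UTC+07:45.
05:00 UTC + 7h45m = 12:45 Peltara Standard Time.

12:45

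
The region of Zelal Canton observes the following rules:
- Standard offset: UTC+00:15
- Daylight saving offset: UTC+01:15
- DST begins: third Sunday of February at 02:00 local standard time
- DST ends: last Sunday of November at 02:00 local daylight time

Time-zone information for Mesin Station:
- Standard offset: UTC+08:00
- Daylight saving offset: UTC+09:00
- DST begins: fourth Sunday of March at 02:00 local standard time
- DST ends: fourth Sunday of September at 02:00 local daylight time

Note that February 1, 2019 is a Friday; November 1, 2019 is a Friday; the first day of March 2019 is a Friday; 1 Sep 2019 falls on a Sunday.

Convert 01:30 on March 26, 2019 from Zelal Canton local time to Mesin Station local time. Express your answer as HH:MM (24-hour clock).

09:15

1 February 2019 is a Friday, so the first Sunday is February 3 and the third is February 17.
1 November 2019 is a Friday, so Sundays fall on 3, 10, 17, 24; the last is November 24.
March 26, 2019 lies within the daylight-saving period (17 February – 24 November), so Zelal Canton is on daylight time, UTC+01:15.
01:30 Zelal Canton − 1h15m = 00:15 UTC.
1 March 2019 is a Friday, so the first Sunday is March 3 and the fourth is March 24.
1 September 2019 is a Sunday, so the first Sunday is September 1 and the fourth is September 22.
At the standard offset (UTC+08:00), 00:15 UTC + 8h = 08:15 Mesin Station standard time.
Daylight saving runs 24 March – 22 September; the standard-time date in Mesin Station, March 26, 2019, is inside that window, so Mesin Station is at UTC+09:00.
00:15 UTC + 9h = 09:15 Mesin Station.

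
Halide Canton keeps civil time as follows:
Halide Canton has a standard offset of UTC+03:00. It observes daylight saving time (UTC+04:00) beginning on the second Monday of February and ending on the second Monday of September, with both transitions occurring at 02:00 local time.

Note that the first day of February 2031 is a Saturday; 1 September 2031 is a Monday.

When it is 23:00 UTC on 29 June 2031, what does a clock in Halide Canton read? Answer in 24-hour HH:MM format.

03:00

1 February 2031 is a Saturday, so the first Monday is February 3 and the second is February 10.
1 September 2031 is a Monday, so the first Monday is September 1 and the second is September 8.
At the standard offset (UTC+03:00), 23:00 UTC + 3h = 02:00 Halide Canton standard time (rolling into the next day, 30 June 2031).
Daylight saving runs 10 February – 8 September; the standard-time date in Halide Canton, 30 June 2031, is inside that window, so Halide Canton is at UTC+04:00.
23:00 UTC + 4h = 03:00 local (rolling into the next day, 30 June 2031).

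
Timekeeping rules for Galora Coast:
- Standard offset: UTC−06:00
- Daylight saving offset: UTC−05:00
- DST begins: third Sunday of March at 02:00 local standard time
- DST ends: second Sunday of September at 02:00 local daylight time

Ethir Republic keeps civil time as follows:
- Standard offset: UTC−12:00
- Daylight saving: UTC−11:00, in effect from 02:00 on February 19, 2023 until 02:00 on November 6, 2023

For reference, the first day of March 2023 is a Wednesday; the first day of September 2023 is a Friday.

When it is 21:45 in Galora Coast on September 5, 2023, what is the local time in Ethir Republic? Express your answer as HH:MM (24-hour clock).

15:45

1 March 2023 is a Wednesday, so the first Sunday is March 5 and the third is March 19.
1 September 2023 is a Friday, so the first Sunday is September 3 and the second is September 10.
September 5, 2023 lies within the daylight-saving period (19 March – 10 September), so Galora Coast is on daylight time, UTC−05:00.
21:45 Galora Coast + 5h = 02:45 UTC (rolling into the next day, 6 September 2023).
At the standard offset (UTC−12:00), 02:45 UTC − 12h = 14:45 Ethir Republic standard time (rolling into the previous day, 5 September 2023).
Daylight saving runs 19 February – 6 November; the standard-time date in Ethir Republic, September 5, 2023, is inside that window, so Ethir Republic is at UTC−11:00.
02:45 UTC − 11h = 15:45 Ethir Republic (rolling into the previous day, 5 September 2023).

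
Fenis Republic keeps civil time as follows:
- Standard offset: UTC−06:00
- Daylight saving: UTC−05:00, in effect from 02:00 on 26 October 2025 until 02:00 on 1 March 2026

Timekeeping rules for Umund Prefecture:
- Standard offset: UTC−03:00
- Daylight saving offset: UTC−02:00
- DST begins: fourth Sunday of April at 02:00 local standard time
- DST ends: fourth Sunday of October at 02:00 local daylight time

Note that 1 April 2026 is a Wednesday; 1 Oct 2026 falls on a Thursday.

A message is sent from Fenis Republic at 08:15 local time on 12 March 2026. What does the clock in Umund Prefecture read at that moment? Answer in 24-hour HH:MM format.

11:15

Daylight saving runs 26 October 2025 – 1 March 2026; 12 March 2026 is outside that window, so Fenis Republic is on standard time at UTC−06:00.
08:15 Fenis Republic + 6h = 14:15 UTC.
1 April 2026 is a Wednesday, so the first Sunday is April 5 and the fourth is April 26.
1 October 2026 is a Thursday, so the first Sunday is October 4 and the fourth is October 25.
At the standard offset (UTC−03:00), 14:15 UTC − 3h = 11:15 Umund Prefecture standard time.
The standard-time date in Umund Prefecture, 12 March 2026, is outside the daylight-saving period (26 April – 25 October), so Umund Prefecture is on standard time, UTC−03:00.
14:15 UTC − 3h = 11:15 Umund Prefecture.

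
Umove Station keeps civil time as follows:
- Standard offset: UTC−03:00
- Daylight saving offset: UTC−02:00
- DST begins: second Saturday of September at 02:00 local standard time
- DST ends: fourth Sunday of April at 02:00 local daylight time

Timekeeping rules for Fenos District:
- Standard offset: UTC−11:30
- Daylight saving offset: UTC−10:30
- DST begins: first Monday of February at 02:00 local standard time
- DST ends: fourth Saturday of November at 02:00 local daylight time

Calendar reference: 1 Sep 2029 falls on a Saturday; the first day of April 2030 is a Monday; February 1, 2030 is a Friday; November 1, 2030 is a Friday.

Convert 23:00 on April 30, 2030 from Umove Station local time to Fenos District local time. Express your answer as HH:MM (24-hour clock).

1 September 2029 is a Saturday, so the first Saturday is September 1 and the second is September 8.
1 April 2030 is a Monday, so the first Sunday is April 7 and the fourth is April 28.
April 30, 2030 does not fall between 8 September 2029 and 28 April 2030, so daylight saving is not in effect and Umove Station is at UTC−03:00.
23:00 Umove Station + 3h = 02:00 UTC (rolling into the next day, 1 May 2030).
1 February 2030 is a Friday, so the first Monday is February 4.
1 November 2030 is a Friday, so the first Saturday is November 2 and the fourth is November 23.
At the standard offset (UTC−11:30), 02:00 UTC − 11h30m = 14:30 Fenos District standard time (rolling into the previous day, 30 April 2030).
The standard-time date in Fenos District, April 30, 2030, falls between 4 February and 23 November, so daylight saving is in effect and Fenos District is at UTC−10:30.
02:00 UTC − 10h30m = 15:30 Fenos District (rolling into the previous day, 30 April 2030).

15:30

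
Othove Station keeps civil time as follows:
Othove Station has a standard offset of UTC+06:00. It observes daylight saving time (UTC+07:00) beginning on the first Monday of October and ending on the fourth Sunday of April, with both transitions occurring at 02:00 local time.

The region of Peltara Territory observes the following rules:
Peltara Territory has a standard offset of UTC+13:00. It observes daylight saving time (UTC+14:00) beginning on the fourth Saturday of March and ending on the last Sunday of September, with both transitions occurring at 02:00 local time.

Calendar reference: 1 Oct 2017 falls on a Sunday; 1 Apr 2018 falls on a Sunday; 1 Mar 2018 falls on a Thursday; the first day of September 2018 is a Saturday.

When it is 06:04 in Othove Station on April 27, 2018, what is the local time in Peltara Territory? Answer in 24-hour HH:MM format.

1 October 2017 is a Sunday, so the first Monday is October 2.
1 April 2018 is a Sunday, so the first Sunday is April 1 and the fourth is April 22.
April 27, 2018 is outside the daylight-saving period (2 October 2017 – 22 April 2018), so Othove Station is on standard time, UTC+06:00.
06:04 Othove Station − 6h = 00:04 UTC.
1 March 2018 is a Thursday, so the first Saturday is March 3 and the fourth is March 24.
1 September 2018 is a Saturday, so Sundays fall on 2, 9, 16, 23, 30; the last is September 30.
At the standard offset (UTC+13:00), 00:04 UTC + 13h = 13:04 Peltara Territory standard time.
The standard-time date in Peltara Territory, April 27, 2018, falls between 24 March and 30 September, so daylight saving is in effect and Peltara Territory is at UTC+14:00.
00:04 UTC + 14h = 14:04 Peltara Territory.

14:04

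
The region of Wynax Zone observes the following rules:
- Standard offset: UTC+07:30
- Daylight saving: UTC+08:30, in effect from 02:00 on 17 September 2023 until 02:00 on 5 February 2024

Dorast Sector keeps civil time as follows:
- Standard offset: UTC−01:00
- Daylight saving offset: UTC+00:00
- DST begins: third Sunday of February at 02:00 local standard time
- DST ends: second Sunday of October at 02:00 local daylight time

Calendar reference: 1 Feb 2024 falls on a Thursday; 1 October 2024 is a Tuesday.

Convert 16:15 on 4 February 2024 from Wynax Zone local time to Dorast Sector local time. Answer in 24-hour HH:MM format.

06:45

Daylight saving runs 17 September 2023 – 5 February 2024; 4 February 2024 is inside that window, so Wynax Zone is at UTC+08:30.
16:15 Wynax Zone − 8h30m = 07:45 UTC.
1 February 2024 is a Thursday, so the first Sunday is February 4 and the third is February 18.
1 October 2024 is a Tuesday, so the first Sunday is October 6 and the second is October 13.
At the standard offset (UTC−01:00), 07:45 UTC − 1h = 06:45 Dorast Sector standard time.
Daylight saving runs 18 February – 13 October; the standard-time date in Dorast Sector, 4 February 2024, is outside that window, so Dorast Sector is on standard time at UTC−01:00.
07:45 UTC − 1h = 06:45 Dorast Sector.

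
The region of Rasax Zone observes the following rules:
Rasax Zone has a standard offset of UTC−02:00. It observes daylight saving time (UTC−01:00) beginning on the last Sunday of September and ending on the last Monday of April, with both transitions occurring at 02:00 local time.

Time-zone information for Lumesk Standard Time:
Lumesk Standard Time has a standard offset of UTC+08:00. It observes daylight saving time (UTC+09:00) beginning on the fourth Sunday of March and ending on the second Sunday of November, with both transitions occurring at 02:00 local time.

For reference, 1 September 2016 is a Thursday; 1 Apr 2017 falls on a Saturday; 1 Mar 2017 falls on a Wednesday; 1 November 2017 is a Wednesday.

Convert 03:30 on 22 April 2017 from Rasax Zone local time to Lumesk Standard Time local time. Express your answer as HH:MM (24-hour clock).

1 September 2016 is a Thursday, so Sundays fall on 4, 11, 18, 25; the last is September 25.
1 April 2017 is a Saturday, so Mondays fall on 3, 10, 17, 24; the last is April 24.
Daylight saving runs 25 September 2016 – 24 April 2017; 22 April 2017 is inside that window, so Rasax Zone is at UTC−01:00.
03:30 Rasax Zone + 1h = 04:30 UTC.
1 March 2017 is a Wednesday, so the first Sunday is March 5 and the fourth is March 26.
1 November 2017 is a Wednesday, so the first Sunday is November 5 and the second is November 12.
At the standard offset (UTC+08:00), 04:30 UTC + 8h = 12:30 Lumesk Standard Time standard time.
The standard-time date in Lumesk Standard Time, 22 April 2017, falls between 26 March and 12 November, so daylight saving is in effect and Lumesk Standard Time is at UTC+09:00.
04:30 UTC + 9h = 13:30 Lumesk Standard Time.

13:30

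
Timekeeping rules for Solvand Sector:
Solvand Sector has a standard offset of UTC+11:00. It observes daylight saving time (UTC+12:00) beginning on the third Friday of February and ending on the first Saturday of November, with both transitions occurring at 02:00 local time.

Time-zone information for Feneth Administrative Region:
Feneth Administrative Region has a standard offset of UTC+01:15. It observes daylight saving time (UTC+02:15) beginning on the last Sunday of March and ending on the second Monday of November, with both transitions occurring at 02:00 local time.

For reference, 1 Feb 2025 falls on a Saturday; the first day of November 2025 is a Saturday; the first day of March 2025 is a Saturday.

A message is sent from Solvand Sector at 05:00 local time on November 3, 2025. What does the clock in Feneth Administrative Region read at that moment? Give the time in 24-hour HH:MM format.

1 February 2025 is a Saturday, so the first Friday is February 7 and the third is February 21.
1 November 2025 is a Saturday, so the first Saturday is November 1.
November 3, 2025 is outside the daylight-saving period (21 February – 1 November), so Solvand Sector is on standard time, UTC+11:00.
05:00 Solvand Sector − 11h = 18:00 UTC (rolling into the previous day, 2 November 2025).
1 March 2025 is a Saturday, so Sundays fall on 2, 9, 16, 23, 30; the last is March 30.
1 November 2025 is a Saturday, so the first Monday is November 3 and the second is November 10.
At the standard offset (UTC+01:15), 18:00 UTC + 1h15m = 19:15 Feneth Administrative Region standard time.
Daylight saving runs 30 March – 10 November; the standard-time date in Feneth Administrative Region, November 2, 2025, is inside that window, so Feneth Administrative Region is at UTC+02:15.
18:00 UTC + 2h15m = 20:15 Feneth Administrative Region.

20:15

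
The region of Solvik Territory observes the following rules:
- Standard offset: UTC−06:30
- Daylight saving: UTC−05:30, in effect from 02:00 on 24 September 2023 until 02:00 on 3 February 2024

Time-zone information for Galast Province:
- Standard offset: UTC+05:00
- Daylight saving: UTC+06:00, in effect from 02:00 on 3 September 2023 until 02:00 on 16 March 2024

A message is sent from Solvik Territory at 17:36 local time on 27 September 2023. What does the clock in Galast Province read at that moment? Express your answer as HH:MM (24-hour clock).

27 September 2023 lies within the daylight-saving period (24 September 2023 – 3 February 2024), so Solvik Territory is on daylight time, UTC−05:30.
17:36 Solvik Territory + 5h30m = 23:06 UTC.
At the standard offset (UTC+05:00), 23:06 UTC + 5h = 04:06 Galast Province standard time (rolling into the next day, 28 September 2023).
Daylight saving runs 3 September 2023 – 16 March 2024; the standard-time date in Galast Province, 28 September 2023, is inside that window, so Galast Province is at UTC+06:00.
23:06 UTC + 6h = 05:06 Galast Province (rolling into the next day, 28 September 2023).

05:06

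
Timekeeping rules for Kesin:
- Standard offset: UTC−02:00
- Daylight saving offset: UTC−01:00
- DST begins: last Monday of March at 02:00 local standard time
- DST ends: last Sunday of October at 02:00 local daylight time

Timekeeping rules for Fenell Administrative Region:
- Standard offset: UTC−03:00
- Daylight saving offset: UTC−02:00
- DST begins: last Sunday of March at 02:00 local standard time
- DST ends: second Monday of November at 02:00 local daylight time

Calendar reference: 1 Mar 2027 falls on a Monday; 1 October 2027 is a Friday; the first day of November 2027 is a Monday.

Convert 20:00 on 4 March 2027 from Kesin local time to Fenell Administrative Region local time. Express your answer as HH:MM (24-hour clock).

19:00

1 March 2027 is a Monday, so Mondays fall on 1, 8, 15, 22, 29; the last is March 29.
1 October 2027 is a Friday, so Sundays fall on 3, 10, 17, 24, 31; the last is October 31.
4 March 2027 is outside the daylight-saving period (29 March – 31 October), so Kesin is on standard time, UTC−02:00.
20:00 Kesin + 2h = 22:00 UTC.
1 March 2027 is a Monday, so Sundays fall on 7, 14, 21, 28; the last is March 28.
1 November 2027 is a Monday, so the first Monday is November 1 and the second is November 8.
At the standard offset (UTC−03:00), 22:00 UTC − 3h = 19:00 Fenell Administrative Region standard time.
Daylight saving runs 28 March – 8 November; the standard-time date in Fenell Administrative Region, 4 March 2027, is outside that window, so Fenell Administrative Region is on standard time at UTC−03:00.
22:00 UTC − 3h = 19:00 Fenell Administrative Region.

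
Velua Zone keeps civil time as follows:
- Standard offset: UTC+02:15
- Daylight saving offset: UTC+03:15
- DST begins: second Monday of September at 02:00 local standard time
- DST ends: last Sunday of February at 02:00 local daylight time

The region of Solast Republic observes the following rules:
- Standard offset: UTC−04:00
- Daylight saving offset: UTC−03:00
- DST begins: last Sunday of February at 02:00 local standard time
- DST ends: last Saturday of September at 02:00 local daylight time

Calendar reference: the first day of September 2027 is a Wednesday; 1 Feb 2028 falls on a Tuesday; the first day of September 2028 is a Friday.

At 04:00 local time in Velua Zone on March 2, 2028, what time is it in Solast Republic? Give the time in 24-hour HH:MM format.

22:45

1 September 2027 is a Wednesday, so the first Monday is September 6 and the second is September 13.
1 February 2028 is a Tuesday, so Sundays fall on 6, 13, 20, 27; the last is February 27.
March 2, 2028 does not fall between 13 September 2027 and 27 February 2028, so daylight saving is not in effect and Velua Zone is at UTC+02:15.
04:00 Velua Zone − 2h15m = 01:45 UTC.
1 February 2028 is a Tuesday, so Sundays fall on 6, 13, 20, 27; the last is February 27.
1 September 2028 is a Friday, so Saturdays fall on 2, 9, 16, 23, 30; the last is September 30.
At the standard offset (UTC−04:00), 01:45 UTC − 4h = 21:45 Solast Republic standard time (rolling into the previous day, 1 March 2028).
Daylight saving runs 27 February – 30 September; the standard-time date in Solast Republic, March 1, 2028, is inside that window, so Solast Republic is at UTC−03:00.
01:45 UTC − 3h = 22:45 Solast Republic (rolling into the previous day, 1 March 2028).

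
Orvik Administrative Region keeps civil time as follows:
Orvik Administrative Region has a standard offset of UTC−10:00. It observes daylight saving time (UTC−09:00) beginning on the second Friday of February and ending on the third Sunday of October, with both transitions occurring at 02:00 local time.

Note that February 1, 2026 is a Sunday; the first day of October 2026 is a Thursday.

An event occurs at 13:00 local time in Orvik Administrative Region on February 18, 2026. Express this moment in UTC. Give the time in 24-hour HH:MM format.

22:00

1 February 2026 is a Sunday, so the first Friday is February 6 and the second is February 13.
1 October 2026 is a Thursday, so the first Sunday is October 4 and the third is October 18.
February 18, 2026 lies within the daylight-saving period (13 February – 18 October), so Orvik Administrative Region is on daylight time, UTC−09:00.
13:00 local + 9h = 22:00 UTC.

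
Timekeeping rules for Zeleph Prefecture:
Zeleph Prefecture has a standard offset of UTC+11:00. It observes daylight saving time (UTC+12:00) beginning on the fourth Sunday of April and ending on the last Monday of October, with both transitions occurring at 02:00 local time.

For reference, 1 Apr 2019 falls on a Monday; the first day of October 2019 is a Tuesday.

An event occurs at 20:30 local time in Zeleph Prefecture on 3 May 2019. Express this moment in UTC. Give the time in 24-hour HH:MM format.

1 April 2019 is a Monday, so the first Sunday is April 7 and the fourth is April 28.
1 October 2019 is a Tuesday, so Mondays fall on 7, 14, 21, 28; the last is October 28.
3 May 2019 lies within the daylight-saving period (28 April – 28 October), so Zeleph Prefecture is on daylight time, UTC+12:00.
20:30 local − 12h = 08:30 UTC.

08:30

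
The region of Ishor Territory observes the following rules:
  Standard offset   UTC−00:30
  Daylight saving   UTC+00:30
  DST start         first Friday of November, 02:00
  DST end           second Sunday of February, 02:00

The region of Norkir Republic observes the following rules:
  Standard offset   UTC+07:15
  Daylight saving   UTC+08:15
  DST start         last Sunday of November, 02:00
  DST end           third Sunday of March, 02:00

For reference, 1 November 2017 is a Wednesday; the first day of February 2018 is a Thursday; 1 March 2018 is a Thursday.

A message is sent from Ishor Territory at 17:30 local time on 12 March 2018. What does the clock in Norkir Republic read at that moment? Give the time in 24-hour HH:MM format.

1 November 2017 is a Wednesday, so the first Friday is November 3.
1 February 2018 is a Thursday, so the first Sunday is February 4 and the second is February 11.
12 March 2018 does not fall between 3 November 2017 and 11 February 2018, so daylight saving is not in effect and Ishor Territory is at UTC−00:30.
17:30 Ishor Territory + 0h30m = 18:00 UTC.
1 November 2017 is a Wednesday, so Sundays fall on 5, 12, 19, 26; the last is November 26.
1 March 2018 is a Thursday, so the first Sunday is March 4 and the third is March 18.
At the standard offset (UTC+07:15), 18:00 UTC + 7h15m = 01:15 Norkir Republic standard time (rolling into the next day, 13 March 2018).
Daylight saving runs 26 November 2017 – 18 March 2018; the standard-time date in Norkir Republic, 13 March 2018, is inside that window, so Norkir Republic is at UTC+08:15.
18:00 UTC + 8h15m = 02:15 Norkir Republic (rolling into the next day, 13 March 2018).

02:15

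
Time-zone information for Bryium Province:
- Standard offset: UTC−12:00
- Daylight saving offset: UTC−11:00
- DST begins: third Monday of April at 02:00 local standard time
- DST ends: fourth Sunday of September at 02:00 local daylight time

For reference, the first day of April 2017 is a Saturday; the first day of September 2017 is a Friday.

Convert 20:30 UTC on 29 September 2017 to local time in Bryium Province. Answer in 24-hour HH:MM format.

08:30

1 April 2017 is a Saturday, so the first Monday is April 3 and the third is April 17.
1 September 2017 is a Friday, so the first Sunday is September 3 and the fourth is September 24.
At the standard offset (UTC−12:00), 20:30 UTC − 12h = 08:30 Bryium Province standard time.
Daylight saving runs 17 April – 24 September; the standard-time date in Bryium Province, 29 September 2017, is outside that window, so Bryium Province is on standard time at UTC−12:00.
20:30 UTC − 12h = 08:30 local.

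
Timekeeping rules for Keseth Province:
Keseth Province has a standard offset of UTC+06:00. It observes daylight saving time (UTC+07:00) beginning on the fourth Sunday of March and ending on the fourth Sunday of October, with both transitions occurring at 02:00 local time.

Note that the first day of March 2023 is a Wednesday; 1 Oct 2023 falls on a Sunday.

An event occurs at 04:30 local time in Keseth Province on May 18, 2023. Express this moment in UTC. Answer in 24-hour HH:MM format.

21:30

1 March 2023 is a Wednesday, so the first Sunday is March 5 and the fourth is March 26.
1 October 2023 is a Sunday, so the first Sunday is October 1 and the fourth is October 22.
May 18, 2023 lies within the daylight-saving period (26 March – 22 October), so Keseth Province is on daylight time, UTC+07:00.
04:30 local − 7h = 21:30 UTC (rolling into the previous day, 17 May 2023).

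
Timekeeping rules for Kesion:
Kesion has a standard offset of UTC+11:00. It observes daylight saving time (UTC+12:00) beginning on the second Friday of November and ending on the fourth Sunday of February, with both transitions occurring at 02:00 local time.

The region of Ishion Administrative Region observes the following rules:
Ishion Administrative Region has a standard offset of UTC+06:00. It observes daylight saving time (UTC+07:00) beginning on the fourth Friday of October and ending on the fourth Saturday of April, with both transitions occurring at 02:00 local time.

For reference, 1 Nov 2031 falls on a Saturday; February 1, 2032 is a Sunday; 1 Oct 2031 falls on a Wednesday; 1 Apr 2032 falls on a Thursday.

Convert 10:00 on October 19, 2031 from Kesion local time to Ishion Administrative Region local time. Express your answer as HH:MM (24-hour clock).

05:00

1 November 2031 is a Saturday, so the first Friday is November 7 and the second is November 14.
1 February 2032 is a Sunday, so the first Sunday is February 1 and the fourth is February 22.
October 19, 2031 does not fall between 14 November 2031 and 22 February 2032, so daylight saving is not in effect and Kesion is at UTC+11:00.
10:00 Kesion − 11h = 23:00 UTC (rolling into the previous day, 18 October 2031).
1 October 2031 is a Wednesday, so the first Friday is October 3 and the fourth is October 24.
1 April 2032 is a Thursday, so the first Saturday is April 3 and the fourth is April 24.
At the standard offset (UTC+06:00), 23:00 UTC + 6h = 05:00 Ishion Administrative Region standard time (rolling into the next day, 19 October 2031).
Daylight saving runs 24 October 2031 – 24 April 2032; the standard-time date in Ishion Administrative Region, October 19, 2031, is outside that window, so Ishion Administrative Region is on standard time at UTC+06:00.
23:00 UTC + 6h = 05:00 Ishion Administrative Region (rolling into the next day, 19 October 2031).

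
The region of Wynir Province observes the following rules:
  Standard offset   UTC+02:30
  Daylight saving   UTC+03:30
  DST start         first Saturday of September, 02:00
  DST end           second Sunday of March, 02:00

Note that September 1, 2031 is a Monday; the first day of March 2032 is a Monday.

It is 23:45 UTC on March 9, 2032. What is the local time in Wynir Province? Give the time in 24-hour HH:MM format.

03:15

1 September 2031 is a Monday, so the first Saturday is September 6.
1 March 2032 is a Monday, so the first Sunday is March 7 and the second is March 14.
At the standard offset (UTC+02:30), 23:45 UTC + 2h30m = 02:15 Wynir Province standard time (rolling into the next day, 10 March 2032).
The standard-time date in Wynir Province, March 10, 2032, falls between 6 September 2031 and 14 March 2032, so daylight saving is in effect and Wynir Province is at UTC+03:30.
23:45 UTC + 3h30m = 03:15 local (rolling into the next day, 10 March 2032).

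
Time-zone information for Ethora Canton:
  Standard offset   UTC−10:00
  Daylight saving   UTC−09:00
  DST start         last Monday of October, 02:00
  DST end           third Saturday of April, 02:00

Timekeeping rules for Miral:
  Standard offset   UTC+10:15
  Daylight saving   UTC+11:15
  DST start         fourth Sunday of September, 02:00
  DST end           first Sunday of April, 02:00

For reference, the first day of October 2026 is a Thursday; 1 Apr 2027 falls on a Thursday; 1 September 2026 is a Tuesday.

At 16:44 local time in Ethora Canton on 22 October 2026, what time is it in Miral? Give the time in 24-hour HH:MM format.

1 October 2026 is a Thursday, so Mondays fall on 5, 12, 19, 26; the last is October 26.
1 April 2027 is a Thursday, so the first Saturday is April 3 and the third is April 17.
22 October 2026 does not fall between 26 October 2026 and 17 April 2027, so daylight saving is not in effect and Ethora Canton is at UTC−10:00.
16:44 Ethora Canton + 10h = 02:44 UTC (rolling into the next day, 23 October 2026).
1 September 2026 is a Tuesday, so the first Sunday is September 6 and the fourth is September 27.
1 April 2027 is a Thursday, so the first Sunday is April 4.
At the standard offset (UTC+10:15), 02:44 UTC + 10h15m = 12:59 Miral standard time.
The standard-time date in Miral, 23 October 2026, falls between 27 September 2026 and 4 April 2027, so daylight saving is in effect and Miral is at UTC+11:15.
02:44 UTC + 11h15m = 13:59 Miral.

13:59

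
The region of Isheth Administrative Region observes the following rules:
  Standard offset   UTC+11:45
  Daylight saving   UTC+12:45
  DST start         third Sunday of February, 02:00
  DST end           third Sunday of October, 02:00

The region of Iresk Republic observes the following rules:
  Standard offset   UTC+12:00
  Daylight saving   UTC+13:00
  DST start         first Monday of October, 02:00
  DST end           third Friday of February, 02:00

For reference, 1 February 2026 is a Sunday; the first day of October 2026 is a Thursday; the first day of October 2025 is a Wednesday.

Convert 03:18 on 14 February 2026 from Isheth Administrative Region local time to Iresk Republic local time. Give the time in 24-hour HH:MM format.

1 February 2026 is a Sunday, so the first Sunday is February 1 and the third is February 15.
1 October 2026 is a Thursday, so the first Sunday is October 4 and the third is October 18.
Daylight saving runs 15 February – 18 October; 14 February 2026 is outside that window, so Isheth Administrative Region is on standard time at UTC+11:45.
03:18 Isheth Administrative Region − 11h45m = 15:33 UTC (rolling into the previous day, 13 February 2026).
1 October 2025 is a Wednesday, so the first Monday is October 6.
1 February 2026 is a Sunday, so the first Friday is February 6 and the third is February 20.
At the standard offset (UTC+12:00), 15:33 UTC + 12h = 03:33 Iresk Republic standard time (rolling into the next day, 14 February 2026).
The standard-time date in Iresk Republic, 14 February 2026, falls between 6 October 2025 and 20 February 2026, so daylight saving is in effect and Iresk Republic is at UTC+13:00.
15:33 UTC + 13h = 04:33 Iresk Republic (rolling into the next day, 14 February 2026).

04:33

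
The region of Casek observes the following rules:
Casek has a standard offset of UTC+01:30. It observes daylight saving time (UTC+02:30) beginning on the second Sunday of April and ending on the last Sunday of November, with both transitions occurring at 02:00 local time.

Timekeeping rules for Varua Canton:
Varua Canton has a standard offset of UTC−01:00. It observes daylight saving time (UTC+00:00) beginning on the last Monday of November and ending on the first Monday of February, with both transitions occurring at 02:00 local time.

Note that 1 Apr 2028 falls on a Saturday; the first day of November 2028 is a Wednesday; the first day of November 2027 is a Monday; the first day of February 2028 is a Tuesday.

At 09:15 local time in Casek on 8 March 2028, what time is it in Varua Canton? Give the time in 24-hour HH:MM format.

1 April 2028 is a Saturday, so the first Sunday is April 2 and the second is April 9.
1 November 2028 is a Wednesday, so Sundays fall on 5, 12, 19, 26; the last is November 26.
8 March 2028 does not fall between 9 April and 26 November, so daylight saving is not in effect and Casek is at UTC+01:30.
09:15 Casek − 1h30m = 07:45 UTC.
1 November 2027 is a Monday, so Mondays fall on 1, 8, 15, 22, 29; the last is November 29.
1 February 2028 is a Tuesday, so the first Monday is February 7.
At the standard offset (UTC−01:00), 07:45 UTC − 1h = 06:45 Varua Canton standard time.
The standard-time date in Varua Canton, 8 March 2028, does not fall between 29 November 2027 and 7 February 2028, so daylight saving is not in effect and Varua Canton is at UTC−01:00.
07:45 UTC − 1h = 06:45 Varua Canton.

06:45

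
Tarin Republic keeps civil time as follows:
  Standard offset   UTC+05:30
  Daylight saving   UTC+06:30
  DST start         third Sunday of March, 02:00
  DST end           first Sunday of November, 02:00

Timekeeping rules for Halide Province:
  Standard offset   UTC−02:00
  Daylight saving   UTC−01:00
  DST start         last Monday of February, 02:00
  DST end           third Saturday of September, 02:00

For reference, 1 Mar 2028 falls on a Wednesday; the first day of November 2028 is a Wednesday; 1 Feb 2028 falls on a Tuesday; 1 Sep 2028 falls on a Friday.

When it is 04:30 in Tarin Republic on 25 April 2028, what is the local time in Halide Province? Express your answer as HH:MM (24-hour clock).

21:00

1 March 2028 is a Wednesday, so the first Sunday is March 5 and the third is March 19.
1 November 2028 is a Wednesday, so the first Sunday is November 5.
Daylight saving runs 19 March – 5 November; 25 April 2028 is inside that window, so Tarin Republic is at UTC+06:30.
04:30 Tarin Republic − 6h30m = 22:00 UTC (rolling into the previous day, 24 April 2028).
1 February 2028 is a Tuesday, so Mondays fall on 7, 14, 21, 28; the last is February 28.
1 September 2028 is a Friday, so the first Saturday is September 2 and the third is September 16.
At the standard offset (UTC−02:00), 22:00 UTC − 2h = 20:00 Halide Province standard time.
Daylight saving runs 28 February – 16 September; the standard-time date in Halide Province, 24 April 2028, is inside that window, so Halide Province is at UTC−01:00.
22:00 UTC − 1h = 21:00 Halide Province.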